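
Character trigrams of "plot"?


Word: "plot" (length 4)
Number of trigrams = 4 - 3 + 1 = 2
  Position 0: "plo"
  Position 1: "lot"
Trigrams = "plo", "lot"


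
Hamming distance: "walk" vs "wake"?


Comparing character by character (same length = 4):
  Pos 0: 'w' vs 'w' =
  Pos 1: 'a' vs 'a' =
  Pos 2: 'l' vs 'k' !=
  Pos 3: 'k' vs 'e' !=
Hamming distance = 2


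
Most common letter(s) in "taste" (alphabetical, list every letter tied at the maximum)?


Word: "taste"
Letter counts:
  'a': 1
  'e': 1
  's': 1
  't': 2
Maximum count = 2
Most frequent = 't' (2 times each)


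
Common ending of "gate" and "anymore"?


Word 1: "gate"
Word 2: "anymore"
Comparing from end:
  Pos -1: 'e' == 'e'
  Pos -2: 't' != 'r' (stop)
LCS = "e" (length 1)


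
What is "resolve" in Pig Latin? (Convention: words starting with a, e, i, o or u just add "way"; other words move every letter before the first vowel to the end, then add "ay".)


Word: "resolve"
Starts with consonant(s) → move to end, add 'ay'
Consonant cluster: "r"
Pig Latin = "esolveray"


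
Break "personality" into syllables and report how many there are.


Word: "personality"
Syllable breakdown: per | son | al | i | ty
Counting: 5 parts
= 5 syllables


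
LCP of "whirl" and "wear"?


Word 1: "whirl"
Word 2: "wear"
Comparing from start:
  Pos 0: 'w' == 'w'
  Pos 1: 'h' != 'e' (stop)
LCP = "w" (length 1)


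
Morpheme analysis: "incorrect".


Word: "incorrect"
Morphemes: in- + correct
Each morpheme carries meaning
= 2 morphemes


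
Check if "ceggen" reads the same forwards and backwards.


Word: "ceggen"
Reversed: "neggec"
Forward == Backward? ceggen != neggec
Palindrome = No


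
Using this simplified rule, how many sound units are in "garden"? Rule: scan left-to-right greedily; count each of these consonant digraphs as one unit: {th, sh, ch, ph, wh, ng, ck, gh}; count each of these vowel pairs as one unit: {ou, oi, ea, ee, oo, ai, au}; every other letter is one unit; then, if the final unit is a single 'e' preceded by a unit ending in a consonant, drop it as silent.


Word: "garden" (6 letters)
Left-to-right scan:
  (1) 'g' (letter)
  (2) 'a' (letter)
  (3) 'r' (letter)
  (4) 'd' (letter)
  (5) 'e' (letter)
  (6) 'n' (letter)
Units from scan: 6
Sound units = 6 units


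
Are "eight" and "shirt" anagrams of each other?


Word 1: "eight" → sorted: eghit
Word 2: "shirt" → sorted: hirst
Same letters? eghit != hirst
Anagram = No


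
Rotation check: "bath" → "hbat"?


Word: "bath", Candidate: "hbat"
Method: check if candidate is substring of word+word
"bathbath" contains "hbat"? Yes
Is rotation = Yes


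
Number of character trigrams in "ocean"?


Word: "ocean" (length 5)
Number of 3-grams = length - 3 + 1 = 5 - 3 + 1
= 3


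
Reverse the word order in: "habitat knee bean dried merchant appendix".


Original: "habitat knee bean dried merchant appendix"
Words (1..n): habitat | knee | bean | dried | merchant | appendix
Reversed (n..1): appendix | merchant | dried | bean | knee | habitat
Result = "appendix merchant dried bean knee habitat"


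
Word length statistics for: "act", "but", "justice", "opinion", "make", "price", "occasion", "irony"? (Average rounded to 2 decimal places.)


Lengths: "act"=3, "but"=3, "justice"=7, "opinion"=7, "make"=4, "price"=5, "occasion"=8, "irony"=5
Sum = 42, Count = 8
Average = 42/8 = 5.25
= avg=5.25, min=3, max=8


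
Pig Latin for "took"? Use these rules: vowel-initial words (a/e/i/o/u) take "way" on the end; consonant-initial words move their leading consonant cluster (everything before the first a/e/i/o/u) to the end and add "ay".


Word: "took"
Starts with consonant(s) → move to end, add 'ay'
Consonant cluster: "t"
Pig Latin = "ooktay"


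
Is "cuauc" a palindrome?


Word: "cuauc"
Reversed: "cuauc"
Forward == Backward? cuauc == cuauc
Palindrome = Yes


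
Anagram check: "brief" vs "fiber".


Word 1: "brief" → sorted: befir
Word 2: "fiber" → sorted: befir
Same letters? befir == befir
Anagram = Yes


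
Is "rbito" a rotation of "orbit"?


Word: "orbit", Candidate: "rbito"
Method: check if candidate is substring of word+word
"orbitorbit" contains "rbito"? Yes
Is rotation = Yes


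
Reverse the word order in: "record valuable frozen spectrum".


Original: "record valuable frozen spectrum"
Words (1..n): record | valuable | frozen | spectrum
Reversed (n..1): spectrum | frozen | valuable | record
Result = "spectrum frozen valuable record"


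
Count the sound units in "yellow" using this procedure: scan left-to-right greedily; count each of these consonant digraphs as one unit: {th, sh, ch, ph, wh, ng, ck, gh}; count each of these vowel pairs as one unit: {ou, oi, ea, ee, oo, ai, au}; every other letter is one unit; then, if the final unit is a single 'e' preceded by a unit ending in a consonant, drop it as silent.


Word: "yellow" (6 letters)
Left-to-right scan:
  (1) 'y' (letter)
  (2) 'e' (letter)
  (3) 'l' (letter)
  (4) 'l' (letter)
  (5) 'o' (letter)
  (6) 'w' (letter)
Units from scan: 6
Sound units = 6 units


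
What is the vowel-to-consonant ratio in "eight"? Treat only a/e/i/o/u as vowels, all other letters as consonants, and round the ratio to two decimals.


Word: "eight"
Vowels (a,e,i,o,u): 2
Consonants: 3
Ratio = 2/3
= 0.67


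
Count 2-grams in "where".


Word: "where" (length 5)
Number of 2-grams = length - 2 + 1 = 5 - 2 + 1
= 4


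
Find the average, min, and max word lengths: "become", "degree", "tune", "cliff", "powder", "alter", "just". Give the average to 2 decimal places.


Lengths: "become"=6, "degree"=6, "tune"=4, "cliff"=5, "powder"=6, "alter"=5, "just"=4
Sum = 36, Count = 7
Average = 36/7 = 5.14
= avg=5.14, min=4, max=6


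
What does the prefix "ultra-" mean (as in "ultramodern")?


Prefix: ultra-
Example: ultramodern = ultra- + modern
Meaning = beyond


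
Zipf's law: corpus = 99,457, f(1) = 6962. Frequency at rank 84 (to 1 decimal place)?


Zipf's law: f(r) = f(1) / r
f(1) = 6962
f(84) = 6962 / 84
= 82.9 occurrences


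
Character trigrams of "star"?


Word: "star" (length 4)
Number of trigrams = 4 - 3 + 1 = 2
  Position 0: "sta"
  Position 1: "tar"
Trigrams = "sta", "tar"


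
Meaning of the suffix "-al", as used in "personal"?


Suffix: -al
As in: personal -> person + -al
Meaning = relating to


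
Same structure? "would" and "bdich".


Pattern of "would": [0, 1, 2, 3, 4]
Pattern of "bdich": [0, 1, 2, 3, 4]
Patterns match
Same pattern = Yes


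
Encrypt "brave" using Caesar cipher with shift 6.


Word: "brave"
Shift: 6
Each letter → (letter + shift) mod 26:
  'b' (1) + 6 = 7 → 'h'
  'r' (17) + 6 = 23 → 'x'
  'a' (0) + 6 = 6 → 'g'
  'v' (21) + 6 = 1 → 'b'
  'e' (4) + 6 = 10 → 'k'
Result = "hxgbk"


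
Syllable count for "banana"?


Word: "banana"
Syllable breakdown: ba-na-na
Counting: 3 parts
= 3 syllables


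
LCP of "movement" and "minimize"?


Word 1: "movement"
Word 2: "minimize"
Comparing from start:
  Pos 0: 'm' == 'm'
  Pos 1: 'o' != 'i' (stop)
LCP = "m" (length 1)


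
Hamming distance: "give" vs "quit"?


Comparing character by character (same length = 4):
  Pos 0: 'g' vs 'q' !=
  Pos 1: 'i' vs 'u' !=
  Pos 2: 'v' vs 'i' !=
  Pos 3: 'e' vs 't' !=
Hamming distance = 4


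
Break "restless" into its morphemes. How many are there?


Word: "restless"
Morphemes: rest | -less
Each morpheme carries meaning
= 2 morphemes


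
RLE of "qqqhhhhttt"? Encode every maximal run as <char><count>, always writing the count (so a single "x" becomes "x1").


String: "qqqhhhhttt"
Scanning for consecutive runs:
  'q' x 3
  'h' x 4
  't' x 3
RLE = "q3h4t3"


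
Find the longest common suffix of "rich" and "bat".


Word 1: "rich"
Word 2: "bat"
Comparing from end:
  Pos -1: 'h' != 't' (stop)
LCS = "" (length 0)


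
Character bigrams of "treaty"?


Word: "treaty" (length 6)
Number of bigrams = 6 - 2 + 1 = 5
  Position 0: "tr"
  Position 1: "re"
  Position 2: "ea"
  Position 3: "at"
  Position 4: "ty"
Bigrams = "tr", "re", "ea", "at", "ty"


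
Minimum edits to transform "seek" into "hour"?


Word 1: "seek" (length 4)
Word 2: "hour" (length 4)
One optimal edit sequence (insert/delete/substitute each cost 1):
  1. substitute 's' -> 'h'  (+1)
  2. substitute 'e' -> 'o'  (+1)
  3. substitute 'e' -> 'u'  (+1)
  4. substitute 'k' -> 'r'  (+1)
Total edit operations: 4
Edit distance = 4


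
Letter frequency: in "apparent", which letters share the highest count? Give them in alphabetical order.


Word: "apparent"
Letter counts:
  'a': 2
  'e': 1
  'n': 1
  'p': 2
  'r': 1
  't': 1
Maximum count = 2
Most frequent = 'a', 'p' (2 times each)


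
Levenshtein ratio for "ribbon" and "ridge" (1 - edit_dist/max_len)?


Word 1: "ribbon" (length 6)
Word 2: "ridge" (length 5)
One optimal edit sequence:
  1. keep 'r'
  2. keep 'i'
  3. delete 'b'  (+1)
  4. substitute 'b' -> 'd'  (+1)
  5. substitute 'o' -> 'g'  (+1)
  6. substitute 'n' -> 'e'  (+1)
Edit distance = 4
Max length = max(6, 5) = 6
Similarity = 1 - 4/6
= 0.3333


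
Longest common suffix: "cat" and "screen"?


Word 1: "cat"
Word 2: "screen"
Comparing from end:
  Pos -1: 't' != 'n' (stop)
LCS = "" (length 0)


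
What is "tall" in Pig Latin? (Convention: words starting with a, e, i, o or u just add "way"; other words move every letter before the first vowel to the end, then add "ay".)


Word: "tall"
Starts with consonant(s) → move to end, add 'ay'
Consonant cluster: "t"
Pig Latin = "alltay"


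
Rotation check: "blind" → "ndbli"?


Word: "blind", Candidate: "ndbli"
Method: check if candidate is substring of word+word
"blindblind" contains "ndbli"? Yes
Is rotation = Yes


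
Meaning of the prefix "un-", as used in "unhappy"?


Prefix: un-
Example: unhappy = un- + happy
Meaning = not / reverse


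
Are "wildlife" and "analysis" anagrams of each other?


Word 1: "wildlife" → sorted: defiillw
Word 2: "analysis" → sorted: aailnssy
Same letters? defiillw != aailnssy
Anagram = No


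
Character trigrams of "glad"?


Word: "glad" (length 4)
Number of trigrams = 4 - 3 + 1 = 2
  Position 0: "gla"
  Position 1: "lad"
Trigrams = "gla", "lad"


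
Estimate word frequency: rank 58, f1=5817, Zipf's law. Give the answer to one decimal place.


Zipf's law: f(r) = f(1) / r
f(1) = 5817
f(58) = 5817 / 58
= 100.3 occurrences


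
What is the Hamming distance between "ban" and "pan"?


Comparing character by character (same length = 3):
  Pos 0: 'b' vs 'p' !=
  Pos 1: 'a' vs 'a' =
  Pos 2: 'n' vs 'n' =
Hamming distance = 1


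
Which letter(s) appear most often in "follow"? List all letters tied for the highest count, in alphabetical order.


Word: "follow"
Letter counts:
  'f': 1
  'l': 2
  'o': 2
  'w': 1
Maximum count = 2
Most frequent = 'l', 'o' (2 times each)


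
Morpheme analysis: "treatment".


Word: "treatment"
Morphemes: treat + -ment
Each morpheme carries meaning
= 2 morphemes


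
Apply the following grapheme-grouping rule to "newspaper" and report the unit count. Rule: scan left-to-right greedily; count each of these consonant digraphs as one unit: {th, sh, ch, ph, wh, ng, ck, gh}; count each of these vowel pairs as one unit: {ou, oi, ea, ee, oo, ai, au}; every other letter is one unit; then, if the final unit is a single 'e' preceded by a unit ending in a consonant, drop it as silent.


Word: "newspaper" (9 letters)
Left-to-right scan:
  (1) 'n' (letter)
  (2) 'e' (letter)
  (3) 'w' (letter)
  (4) 's' (letter)
  (5) 'p' (letter)
  (6) 'a' (letter)
  (7) 'p' (letter)
  (8) 'e' (letter)
  (9) 'r' (letter)
Units from scan: 9
Sound units = 9 units


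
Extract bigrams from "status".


Word: "status" (length 6)
Number of bigrams = 6 - 2 + 1 = 5
  Position 0: "st"
  Position 1: "ta"
  Position 2: "at"
  Position 3: "tu"
  Position 4: "us"
Bigrams = "st", "ta", "at", "tu", "us"


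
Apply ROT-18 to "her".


Word: "her"
Shift: 18
Each letter → (letter + shift) mod 26:
  'h' (7) + 18 = 25 → 'z'
  'e' (4) + 18 = 22 → 'w'
  'r' (17) + 18 = 9 → 'j'
Result = "zwj"


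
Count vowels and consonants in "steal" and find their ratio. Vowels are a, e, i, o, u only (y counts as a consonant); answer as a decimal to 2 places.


Word: "steal"
Vowels (a,e,i,o,u): 2
Consonants: 3
Ratio = 2/3
= 0.67


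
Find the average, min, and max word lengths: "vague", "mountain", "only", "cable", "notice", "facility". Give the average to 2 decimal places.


Lengths: "vague"=5, "mountain"=8, "only"=4, "cable"=5, "notice"=6, "facility"=8
Sum = 36, Count = 6
Average = 36/6 = 6.00
= avg=6.00, min=4, max=8


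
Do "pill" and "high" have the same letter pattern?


Pattern of "pill": [0, 1, 2, 2]
Pattern of "high": [0, 1, 2, 0]
Patterns do not match
Same pattern = No


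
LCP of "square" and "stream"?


Word 1: "square"
Word 2: "stream"
Comparing from start:
  Pos 0: 's' == 's'
  Pos 1: 'q' != 't' (stop)
LCP = "s" (length 1)


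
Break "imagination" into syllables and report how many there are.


Word: "imagination"
Syllable breakdown: i / mag / i / na / tion
Counting: 5 parts
= 5 syllables


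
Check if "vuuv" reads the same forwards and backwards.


Word: "vuuv"
Reversed: "vuuv"
Forward == Backward? vuuv == vuuv
Palindrome = Yes


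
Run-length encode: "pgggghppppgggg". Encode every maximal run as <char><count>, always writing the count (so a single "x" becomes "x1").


String: "pgggghppppgggg"
Scanning for consecutive runs:
  'p' x 1
  'g' x 4
  'h' x 1
  'p' x 4
  'g' x 4
RLE = "p1g4h1p4g4"


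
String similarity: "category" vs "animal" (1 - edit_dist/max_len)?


Word 1: "category" (length 8)
Word 2: "animal" (length 6)
One optimal edit sequence:
  1. delete 'c'  (+1)
  2. keep 'a'
  3. delete 't'  (+1)
  4. substitute 'e' -> 'n'  (+1)
  5. substitute 'g' -> 'i'  (+1)
  6. substitute 'o' -> 'm'  (+1)
  7. substitute 'r' -> 'a'  (+1)
  8. substitute 'y' -> 'l'  (+1)
Edit distance = 7
Max length = max(8, 6) = 8
Similarity = 1 - 7/8
= 0.1250


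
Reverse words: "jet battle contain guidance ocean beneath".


Original: "jet battle contain guidance ocean beneath"
Words (1..n): jet | battle | contain | guidance | ocean | beneath
Reversed (n..1): beneath | ocean | guidance | contain | battle | jet
Result = "beneath ocean guidance contain battle jet"


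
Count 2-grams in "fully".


Word: "fully" (length 5)
Number of 2-grams = length - 2 + 1 = 5 - 2 + 1
= 4


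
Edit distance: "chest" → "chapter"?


Word 1: "chest" (length 5)
Word 2: "chapter" (length 7)
One optimal edit sequence (insert/delete/substitute each cost 1):
  1. keep 'c'
  2. keep 'h'
  3. substitute 'e' -> 'a'  (+1)
  4. substitute 's' -> 'p'  (+1)
  5. keep 't'
  6. insert 'e'  (+1)
  7. insert 'r'  (+1)
Total edit operations: 4
Edit distance = 4


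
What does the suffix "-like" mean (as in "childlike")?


Suffix: -like
Example: childlike = child + -like
Meaning = resembling


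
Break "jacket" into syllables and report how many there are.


Word: "jacket"
Syllable breakdown: jack | et
Counting: 2 parts
= 2 syllables


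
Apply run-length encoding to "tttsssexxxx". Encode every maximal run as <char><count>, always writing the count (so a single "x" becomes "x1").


String: "tttsssexxxx"
Scanning for consecutive runs:
  't' x 3
  's' x 3
  'e' x 1
  'x' x 4
RLE = "t3s3e1x4"


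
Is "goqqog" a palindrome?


Word: "goqqog"
Reversed: "goqqog"
Forward == Backward? goqqog == goqqog
Palindrome = Yes


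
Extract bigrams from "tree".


Word: "tree" (length 4)
Number of bigrams = 4 - 2 + 1 = 3
  Position 0: "tr"
  Position 1: "re"
  Position 2: "ee"
Bigrams = "tr", "re", "ee"


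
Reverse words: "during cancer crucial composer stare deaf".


Original: "during cancer crucial composer stare deaf"
Words (1..n): during | cancer | crucial | composer | stare | deaf
Reversed (n..1): deaf | stare | composer | crucial | cancer | during
Result = "deaf stare composer crucial cancer during"


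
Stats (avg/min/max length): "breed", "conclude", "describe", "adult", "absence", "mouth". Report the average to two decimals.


Lengths: "breed"=5, "conclude"=8, "describe"=8, "adult"=5, "absence"=7, "mouth"=5
Sum = 38, Count = 6
Average = 38/6 = 6.33
= avg=6.33, min=5, max=8


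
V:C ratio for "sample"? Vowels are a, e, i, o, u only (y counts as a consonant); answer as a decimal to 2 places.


Word: "sample"
Vowels (a,e,i,o,u): 2
Consonants: 4
Ratio = 2/4
= 0.50


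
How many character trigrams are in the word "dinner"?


Word: "dinner" (length 6)
Number of 3-grams = length - 3 + 1 = 6 - 3 + 1
= 4


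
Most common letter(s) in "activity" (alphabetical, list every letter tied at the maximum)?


Word: "activity"
Letter counts:
  'a': 1
  'c': 1
  'i': 2
  't': 2
  'v': 1
  'y': 1
Maximum count = 2
Most frequent = 'i', 't' (2 times each)


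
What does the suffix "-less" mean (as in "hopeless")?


Suffix: -less
Example: hopeless = hope + -less
Meaning = without


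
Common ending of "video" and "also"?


Word 1: "video"
Word 2: "also"
Comparing from end:
  Pos -1: 'o' == 'o'
  Pos -2: 'e' != 's' (stop)
LCS = "o" (length 1)


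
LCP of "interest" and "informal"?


Word 1: "interest"
Word 2: "informal"
Comparing from start:
  Pos 0: 'i' == 'i'
  Pos 1: 'n' == 'n'
  Pos 2: 't' != 'f' (stop)
LCP = "in" (length 2)


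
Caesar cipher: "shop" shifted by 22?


Word: "shop"
Shift: 22
Each letter → (letter + shift) mod 26:
  's' (18) + 22 = 14 → 'o'
  'h' (7) + 22 = 3 → 'd'
  'o' (14) + 22 = 10 → 'k'
  'p' (15) + 22 = 11 → 'l'
Result = "odkl"


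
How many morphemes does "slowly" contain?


Word: "slowly"
Morphemes: slow | -ly
Each morpheme carries meaning
= 2 morphemes


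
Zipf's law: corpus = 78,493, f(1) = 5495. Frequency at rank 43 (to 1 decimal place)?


Zipf's law: f(r) = f(1) / r
f(1) = 5495
f(43) = 5495 / 43
= 127.8 occurrences


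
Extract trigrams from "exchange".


Word: "exchange" (length 8)
Number of trigrams = 8 - 3 + 1 = 6
  Position 0: "exc"
  Position 1: "xch"
  Position 2: "cha"
  Position 3: "han"
  Position 4: "ang"
  Position 5: "nge"
Trigrams = "exc", "xch", "cha", "han", "ang", "nge"


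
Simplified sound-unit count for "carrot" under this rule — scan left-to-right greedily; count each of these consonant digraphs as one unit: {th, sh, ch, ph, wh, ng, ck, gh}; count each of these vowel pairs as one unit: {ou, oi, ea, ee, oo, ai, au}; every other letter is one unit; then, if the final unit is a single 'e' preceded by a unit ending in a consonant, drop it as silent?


Word: "carrot" (6 letters)
Left-to-right scan:
  (1) 'c' (letter)
  (2) 'a' (letter)
  (3) 'r' (letter)
  (4) 'r' (letter)
  (5) 'o' (letter)
  (6) 't' (letter)
Units from scan: 6
Sound units = 6 units


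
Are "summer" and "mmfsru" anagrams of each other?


Word 1: "summer" → sorted: emmrsu
Word 2: "mmfsru" → sorted: fmmrsu
Same letters? emmrsu != fmmrsu
Anagram = No


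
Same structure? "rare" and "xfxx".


Pattern of "rare": [0, 1, 0, 2]
Pattern of "xfxx": [0, 1, 0, 0]
Patterns do not match
Same pattern = No


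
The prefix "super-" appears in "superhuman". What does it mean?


Prefix: super-
As in: superhuman -> super- + human
Meaning = above / beyond


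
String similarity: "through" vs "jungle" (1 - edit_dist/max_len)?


Word 1: "through" (length 7)
Word 2: "jungle" (length 6)
One optimal edit sequence:
  1. delete 't'  (+1)
  2. substitute 'h' -> 'j'  (+1)
  3. substitute 'r' -> 'u'  (+1)
  4. substitute 'o' -> 'n'  (+1)
  5. substitute 'u' -> 'g'  (+1)
  6. substitute 'g' -> 'l'  (+1)
  7. substitute 'h' -> 'e'  (+1)
Edit distance = 7
Max length = max(7, 6) = 7
Similarity = 1 - 7/7
= 0.0000


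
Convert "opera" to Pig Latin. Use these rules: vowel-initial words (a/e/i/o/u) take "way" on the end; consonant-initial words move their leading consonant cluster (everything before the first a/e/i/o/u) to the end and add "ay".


Word: "opera"
Starts with vowel → add 'way'
Pig Latin = "operaway"


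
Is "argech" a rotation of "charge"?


Word: "charge", Candidate: "argech"
Method: check if candidate is substring of word+word
"chargecharge" contains "argech"? Yes
Is rotation = Yes


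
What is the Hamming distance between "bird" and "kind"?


Comparing character by character (same length = 4):
  Pos 0: 'b' vs 'k' !=
  Pos 1: 'i' vs 'i' =
  Pos 2: 'r' vs 'n' !=
  Pos 3: 'd' vs 'd' =
Hamming distance = 2


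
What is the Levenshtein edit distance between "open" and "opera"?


Word 1: "open" (length 4)
Word 2: "opera" (length 5)
One optimal edit sequence (insert/delete/substitute each cost 1):
  1. keep 'o'
  2. keep 'p'
  3. keep 'e'
  4. insert 'r'  (+1)
  5. substitute 'n' -> 'a'  (+1)
Total edit operations: 2
Edit distance = 2


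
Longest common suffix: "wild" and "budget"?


Word 1: "wild"
Word 2: "budget"
Comparing from end:
  Pos -1: 'd' != 't' (stop)
LCS = "" (length 0)


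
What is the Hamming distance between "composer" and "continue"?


Comparing character by character (same length = 8):
  Pos 0: 'c' vs 'c' =
  Pos 1: 'o' vs 'o' =
  Pos 2: 'm' vs 'n' !=
  Pos 3: 'p' vs 't' !=
  Pos 4: 'o' vs 'i' !=
  Pos 5: 's' vs 'n' !=
  Pos 6: 'e' vs 'u' !=
  Pos 7: 'r' vs 'e' !=
Hamming distance = 6


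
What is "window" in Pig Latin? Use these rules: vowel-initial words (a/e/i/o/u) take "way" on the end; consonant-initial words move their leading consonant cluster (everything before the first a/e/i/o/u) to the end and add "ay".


Word: "window"
Starts with consonant(s) → move to end, add 'ay'
Consonant cluster: "w"
Pig Latin = "indowway"


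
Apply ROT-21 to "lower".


Word: "lower"
Shift: 21
Each letter → (letter + shift) mod 26:
  'l' (11) + 21 = 6 → 'g'
  'o' (14) + 21 = 9 → 'j'
  'w' (22) + 21 = 17 → 'r'
  'e' (4) + 21 = 25 → 'z'
  'r' (17) + 21 = 12 → 'm'
Result = "gjrzm"


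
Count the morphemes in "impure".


Word: "impure"
Morphemes: im- | pure
Each morpheme carries meaning
= 2 morphemes


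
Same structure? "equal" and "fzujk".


Pattern of "equal": [0, 1, 2, 3, 4]
Pattern of "fzujk": [0, 1, 2, 3, 4]
Patterns match
Same pattern = Yes


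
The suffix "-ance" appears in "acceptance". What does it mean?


Suffix: -ance
As in: acceptance -> accept + -ance
Meaning = state of


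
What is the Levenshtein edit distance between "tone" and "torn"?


Word 1: "tone" (length 4)
Word 2: "torn" (length 4)
One optimal edit sequence (insert/delete/substitute each cost 1):
  1. keep 't'
  2. keep 'o'
  3. substitute 'n' -> 'r'  (+1)
  4. substitute 'e' -> 'n'  (+1)
Total edit operations: 2
Edit distance = 2


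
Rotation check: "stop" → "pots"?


Word: "stop", Candidate: "pots"
Method: check if candidate is substring of word+word
"stopstop" contains "pots"? No
Is rotation = No


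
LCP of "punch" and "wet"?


Word 1: "punch"
Word 2: "wet"
Comparing from start:
  Pos 0: 'p' != 'w' (stop)
LCP = "" (length 0)


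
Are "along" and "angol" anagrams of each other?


Word 1: "along" → sorted: aglno
Word 2: "angol" → sorted: aglno
Same letters? aglno == aglno
Anagram = Yes


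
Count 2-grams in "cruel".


Word: "cruel" (length 5)
Number of 2-grams = length - 2 + 1 = 5 - 2 + 1
= 4


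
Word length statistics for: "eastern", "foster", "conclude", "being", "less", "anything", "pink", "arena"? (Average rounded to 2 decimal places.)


Lengths: "eastern"=7, "foster"=6, "conclude"=8, "being"=5, "less"=4, "anything"=8, "pink"=4, "arena"=5
Sum = 47, Count = 8
Average = 47/8 = 5.88
= avg=5.88, min=4, max=8


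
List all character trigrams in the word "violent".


Word: "violent" (length 7)
Number of trigrams = 7 - 3 + 1 = 5
  Position 0: "vio"
  Position 1: "iol"
  Position 2: "ole"
  Position 3: "len"
  Position 4: "ent"
Trigrams = "vio", "iol", "ole", "len", "ent"


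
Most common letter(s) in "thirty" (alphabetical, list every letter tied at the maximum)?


Word: "thirty"
Letter counts:
  'h': 1
  'i': 1
  'r': 1
  't': 2
  'y': 1
Maximum count = 2
Most frequent = 't' (2 times each)


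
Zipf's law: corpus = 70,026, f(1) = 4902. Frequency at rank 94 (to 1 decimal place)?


Zipf's law: f(r) = f(1) / r
f(1) = 4902
f(94) = 4902 / 94
= 52.1 occurrences


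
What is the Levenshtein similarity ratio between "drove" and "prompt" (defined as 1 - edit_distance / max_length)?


Word 1: "drove" (length 5)
Word 2: "prompt" (length 6)
One optimal edit sequence:
  1. substitute 'd' -> 'p'  (+1)
  2. keep 'r'
  3. keep 'o'
  4. insert 'm'  (+1)
  5. substitute 'v' -> 'p'  (+1)
  6. substitute 'e' -> 't'  (+1)
Edit distance = 4
Max length = max(5, 6) = 6
Similarity = 1 - 4/6
= 0.3333


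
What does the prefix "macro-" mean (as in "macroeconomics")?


Prefix: macro-
As in: macroeconomics -> macro- + economics
Meaning = large


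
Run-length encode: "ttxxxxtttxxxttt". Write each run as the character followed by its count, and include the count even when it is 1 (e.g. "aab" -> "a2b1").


String: "ttxxxxtttxxxttt"
Scanning for consecutive runs:
  't' x 2
  'x' x 4
  't' x 3
  'x' x 3
  't' x 3
RLE = "t2x4t3x3t3"


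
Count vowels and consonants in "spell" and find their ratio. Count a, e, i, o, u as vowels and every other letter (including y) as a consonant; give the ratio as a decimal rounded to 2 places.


Word: "spell"
Vowels (a,e,i,o,u): 1
Consonants: 4
Ratio = 1/4
= 0.25


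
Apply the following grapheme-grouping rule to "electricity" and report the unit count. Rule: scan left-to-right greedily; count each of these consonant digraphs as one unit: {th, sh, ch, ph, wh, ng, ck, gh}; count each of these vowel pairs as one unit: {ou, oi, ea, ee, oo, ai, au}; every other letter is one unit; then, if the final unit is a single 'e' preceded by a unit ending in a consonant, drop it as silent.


Word: "electricity" (11 letters)
Left-to-right scan:
  (1) 'e' (letter)
  (2) 'l' (letter)
  (3) 'e' (letter)
  (4) 'c' (letter)
  (5) 't' (letter)
  (6) 'r' (letter)
  (7) 'i' (letter)
  (8) 'c' (letter)
  (9) 'i' (letter)
  (10) 't' (letter)
  (11) 'y' (letter)
Units from scan: 11
Sound units = 11 units


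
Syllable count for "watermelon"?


Word: "watermelon"
Syllable breakdown: wa | ter | mel | on
Counting: 4 parts
= 4 syllables


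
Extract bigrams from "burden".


Word: "burden" (length 6)
Number of bigrams = 6 - 2 + 1 = 5
  Position 0: "bu"
  Position 1: "ur"
  Position 2: "rd"
  Position 3: "de"
  Position 4: "en"
Bigrams = "bu", "ur", "rd", "de", "en"


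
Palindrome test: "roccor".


Word: "roccor"
Reversed: "roccor"
Forward == Backward? roccor == roccor
Palindrome = Yes


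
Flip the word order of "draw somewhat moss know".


Original: "draw somewhat moss know"
Words (1..n): draw | somewhat | moss | know
Reversed (n..1): know | moss | somewhat | draw
Result = "know moss somewhat draw"


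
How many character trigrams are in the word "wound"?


Word: "wound" (length 5)
Number of 3-grams = length - 3 + 1 = 5 - 3 + 1
= 3


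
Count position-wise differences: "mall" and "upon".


Comparing character by character (same length = 4):
  Pos 0: 'm' vs 'u' !=
  Pos 1: 'a' vs 'p' !=
  Pos 2: 'l' vs 'o' !=
  Pos 3: 'l' vs 'n' !=
Hamming distance = 4


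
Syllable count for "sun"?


Word: "sun"
Syllable breakdown: sun
Counting: 1 part
= 1 syllable


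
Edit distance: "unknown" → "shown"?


Word 1: "unknown" (length 7)
Word 2: "shown" (length 5)
One optimal edit sequence (insert/delete/substitute each cost 1):
  1. delete 'u'  (+1)
  2. delete 'n'  (+1)
  3. substitute 'k' -> 's'  (+1)
  4. substitute 'n' -> 'h'  (+1)
  5. keep 'o'
  6. keep 'w'
  7. keep 'n'
Total edit operations: 4
Edit distance = 4


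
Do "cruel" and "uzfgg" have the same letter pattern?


Pattern of "cruel": [0, 1, 2, 3, 4]
Pattern of "uzfgg": [0, 1, 2, 3, 3]
Patterns do not match
Same pattern = No


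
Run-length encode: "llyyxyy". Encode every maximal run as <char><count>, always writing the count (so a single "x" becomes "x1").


String: "llyyxyy"
Scanning for consecutive runs:
  'l' x 2
  'y' x 2
  'x' x 1
  'y' x 2
RLE = "l2y2x1y2"


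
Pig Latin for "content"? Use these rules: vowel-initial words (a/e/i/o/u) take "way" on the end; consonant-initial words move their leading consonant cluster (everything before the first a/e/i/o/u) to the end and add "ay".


Word: "content"
Starts with consonant(s) → move to end, add 'ay'
Consonant cluster: "c"
Pig Latin = "ontentcay"


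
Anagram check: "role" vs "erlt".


Word 1: "role" → sorted: elor
Word 2: "erlt" → sorted: elrt
Same letters? elor != elrt
Anagram = No


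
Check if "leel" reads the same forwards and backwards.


Word: "leel"
Reversed: "leel"
Forward == Backward? leel == leel
Palindrome = Yes


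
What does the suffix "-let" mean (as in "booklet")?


Suffix: -let
As in: booklet -> book + -let
Meaning = small


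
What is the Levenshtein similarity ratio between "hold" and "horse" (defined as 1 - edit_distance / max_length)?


Word 1: "hold" (length 4)
Word 2: "horse" (length 5)
One optimal edit sequence:
  1. keep 'h'
  2. keep 'o'
  3. insert 'r'  (+1)
  4. substitute 'l' -> 's'  (+1)
  5. substitute 'd' -> 'e'  (+1)
Edit distance = 3
Max length = max(4, 5) = 5
Similarity = 1 - 3/5
= 0.4000


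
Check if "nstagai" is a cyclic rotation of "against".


Word: "against", Candidate: "nstagai"
Method: check if candidate is substring of word+word
"againstagainst" contains "nstagai"? Yes
Is rotation = Yes


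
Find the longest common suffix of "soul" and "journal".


Word 1: "soul"
Word 2: "journal"
Comparing from end:
  Pos -1: 'l' == 'l'
  Pos -2: 'u' != 'a' (stop)
LCS = "l" (length 1)


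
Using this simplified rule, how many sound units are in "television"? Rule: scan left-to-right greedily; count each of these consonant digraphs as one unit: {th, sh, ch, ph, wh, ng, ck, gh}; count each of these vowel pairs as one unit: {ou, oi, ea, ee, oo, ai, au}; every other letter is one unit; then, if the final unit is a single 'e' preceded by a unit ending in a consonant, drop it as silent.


Word: "television" (10 letters)
Left-to-right scan:
  [1] 't' (letter)
  [2] 'e' (letter)
  [3] 'l' (letter)
  [4] 'e' (letter)
  [5] 'v' (letter)
  [6] 'i' (letter)
  [7] 's' (letter)
  [8] 'i' (letter)
  [9] 'o' (letter)
  [10] 'n' (letter)
Units from scan: 10
Sound units = 10 units


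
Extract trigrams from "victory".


Word: "victory" (length 7)
Number of trigrams = 7 - 3 + 1 = 5
  Position 0: "vic"
  Position 1: "ict"
  Position 2: "cto"
  Position 3: "tor"
  Position 4: "ory"
Trigrams = "vic", "ict", "cto", "tor", "ory"


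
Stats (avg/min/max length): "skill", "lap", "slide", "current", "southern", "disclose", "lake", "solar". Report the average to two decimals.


Lengths: "skill"=5, "lap"=3, "slide"=5, "current"=7, "southern"=8, "disclose"=8, "lake"=4, "solar"=5
Sum = 45, Count = 8
Average = 45/8 = 5.63
= avg=5.63, min=3, max=8


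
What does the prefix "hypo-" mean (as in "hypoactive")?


Prefix: hypo-
As in: hypoactive -> hypo- + active
Meaning = under / below normal


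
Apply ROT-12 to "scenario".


Word: "scenario"
Shift: 12
Each letter → (letter + shift) mod 26:
  's' (18) + 12 = 4 → 'e'
  'c' (2) + 12 = 14 → 'o'
  'e' (4) + 12 = 16 → 'q'
  'n' (13) + 12 = 25 → 'z'
  'a' (0) + 12 = 12 → 'm'
  'r' (17) + 12 = 3 → 'd'
  'i' (8) + 12 = 20 → 'u'
  'o' (14) + 12 = 0 → 'a'
Result = "eoqzmdua"


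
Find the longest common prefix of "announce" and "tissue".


Word 1: "announce"
Word 2: "tissue"
Comparing from start:
  Pos 0: 'a' != 't' (stop)
LCP = "" (length 0)


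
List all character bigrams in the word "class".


Word: "class" (length 5)
Number of bigrams = 5 - 2 + 1 = 4
  Position 0: "cl"
  Position 1: "la"
  Position 2: "as"
  Position 3: "ss"
Bigrams = "cl", "la", "as", "ss"


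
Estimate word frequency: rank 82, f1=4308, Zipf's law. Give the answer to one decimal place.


Zipf's law: f(r) = f(1) / r
f(1) = 4308
f(82) = 4308 / 82
= 52.5 occurrences


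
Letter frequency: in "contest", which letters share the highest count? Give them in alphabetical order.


Word: "contest"
Letter counts:
  'c': 1
  'e': 1
  'n': 1
  'o': 1
  's': 1
  't': 2
Maximum count = 2
Most frequent = 't' (2 times each)


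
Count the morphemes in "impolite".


Word: "impolite"
Morphemes: im- / polite
Each morpheme carries meaning
= 2 morphemes


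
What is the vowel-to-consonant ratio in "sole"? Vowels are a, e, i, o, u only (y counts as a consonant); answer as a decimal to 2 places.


Word: "sole"
Vowels (a,e,i,o,u): 2
Consonants: 2
Ratio = 2/2
= 1.00


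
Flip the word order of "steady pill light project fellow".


Original: "steady pill light project fellow"
Words (1..n): steady | pill | light | project | fellow
Reversed (n..1): fellow | project | light | pill | steady
Result = "fellow project light pill steady"


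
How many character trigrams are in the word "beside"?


Word: "beside" (length 6)
Number of 3-grams = length - 3 + 1 = 6 - 3 + 1
= 4


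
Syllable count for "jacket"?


Word: "jacket"
Syllable breakdown: jack / et
Counting: 2 parts
= 2 syllables


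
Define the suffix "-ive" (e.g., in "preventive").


Suffix: -ive
Example: preventive = prevent + -ive
Meaning = tending to


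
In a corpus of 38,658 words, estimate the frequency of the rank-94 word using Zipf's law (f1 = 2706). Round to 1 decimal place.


Zipf's law: f(r) = f(1) / r
f(1) = 2706
f(94) = 2706 / 94
= 28.8 occurrences


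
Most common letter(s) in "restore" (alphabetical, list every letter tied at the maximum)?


Word: "restore"
Letter counts:
  'e': 2
  'o': 1
  'r': 2
  's': 1
  't': 1
Maximum count = 2
Most frequent = 'e', 'r' (2 times each)


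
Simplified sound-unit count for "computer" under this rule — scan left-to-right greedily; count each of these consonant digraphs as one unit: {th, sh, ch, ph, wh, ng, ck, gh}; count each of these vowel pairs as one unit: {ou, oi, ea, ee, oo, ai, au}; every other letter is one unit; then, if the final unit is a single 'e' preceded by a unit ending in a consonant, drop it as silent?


Word: "computer" (8 letters)
Left-to-right scan:
  (1) 'c' (letter)
  (2) 'o' (letter)
  (3) 'm' (letter)
  (4) 'p' (letter)
  (5) 'u' (letter)
  (6) 't' (letter)
  (7) 'e' (letter)
  (8) 'r' (letter)
Units from scan: 8
Sound units = 8 units


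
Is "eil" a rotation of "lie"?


Word: "lie", Candidate: "eil"
Method: check if candidate is substring of word+word
"lielie" contains "eil"? No
Is rotation = No


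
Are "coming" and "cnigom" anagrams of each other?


Word 1: "coming" → sorted: cgimno
Word 2: "cnigom" → sorted: cgimno
Same letters? cgimno == cgimno
Anagram = Yes


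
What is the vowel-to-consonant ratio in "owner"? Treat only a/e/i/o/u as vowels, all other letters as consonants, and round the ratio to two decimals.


Word: "owner"
Vowels (a,e,i,o,u): 2
Consonants: 3
Ratio = 2/3
= 0.67


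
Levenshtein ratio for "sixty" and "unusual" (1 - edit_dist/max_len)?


Word 1: "sixty" (length 5)
Word 2: "unusual" (length 7)
One optimal edit sequence:
  1. insert 'u'  (+1)
  2. insert 'n'  (+1)
  3. substitute 's' -> 'u'  (+1)
  4. substitute 'i' -> 's'  (+1)
  5. substitute 'x' -> 'u'  (+1)
  6. substitute 't' -> 'a'  (+1)
  7. substitute 'y' -> 'l'  (+1)
Edit distance = 7
Max length = max(5, 7) = 7
Similarity = 1 - 7/7
= 0.0000


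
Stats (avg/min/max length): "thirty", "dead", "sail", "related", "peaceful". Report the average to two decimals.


Lengths: "thirty"=6, "dead"=4, "sail"=4, "related"=7, "peaceful"=8
Sum = 29, Count = 5
Average = 29/5 = 5.80
= avg=5.80, min=4, max=8


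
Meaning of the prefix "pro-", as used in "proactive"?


Prefix: pro-
Example: proactive = pro- + active
Meaning = forward / in favor of


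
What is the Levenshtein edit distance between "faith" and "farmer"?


Word 1: "faith" (length 5)
Word 2: "farmer" (length 6)
One optimal edit sequence (insert/delete/substitute each cost 1):
  1. keep 'f'
  2. keep 'a'
  3. insert 'r'  (+1)
  4. substitute 'i' -> 'm'  (+1)
  5. substitute 't' -> 'e'  (+1)
  6. substitute 'h' -> 'r'  (+1)
Total edit operations: 4
Edit distance = 4


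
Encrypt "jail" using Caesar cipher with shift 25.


Word: "jail"
Shift: 25
Each letter → (letter + shift) mod 26:
  'j' (9) + 25 = 8 → 'i'
  'a' (0) + 25 = 25 → 'z'
  'i' (8) + 25 = 7 → 'h'
  'l' (11) + 25 = 10 → 'k'
Result = "izhk"


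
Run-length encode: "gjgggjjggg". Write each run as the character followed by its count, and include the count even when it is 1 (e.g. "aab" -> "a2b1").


String: "gjgggjjggg"
Scanning for consecutive runs:
  'g' x 1
  'j' x 1
  'g' x 3
  'j' x 2
  'g' x 3
RLE = "g1j1g3j2g3"


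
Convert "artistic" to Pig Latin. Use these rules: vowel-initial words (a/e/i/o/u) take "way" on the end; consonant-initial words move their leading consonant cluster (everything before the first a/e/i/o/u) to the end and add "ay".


Word: "artistic"
Starts with vowel → add 'way'
Pig Latin = "artisticway"


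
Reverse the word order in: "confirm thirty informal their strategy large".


Original: "confirm thirty informal their strategy large"
Words (1..n): confirm | thirty | informal | their | strategy | large
Reversed (n..1): large | strategy | their | informal | thirty | confirm
Result = "large strategy their informal thirty confirm"


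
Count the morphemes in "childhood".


Word: "childhood"
Morphemes: child | -hood
Each morpheme carries meaning
= 2 morphemes


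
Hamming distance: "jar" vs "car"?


Comparing character by character (same length = 3):
  Pos 0: 'j' vs 'c' !=
  Pos 1: 'a' vs 'a' =
  Pos 2: 'r' vs 'r' =
Hamming distance = 1


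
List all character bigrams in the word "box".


Word: "box" (length 3)
Number of bigrams = 3 - 2 + 1 = 2
  Position 0: "bo"
  Position 1: "ox"
Bigrams = "bo", "ox"


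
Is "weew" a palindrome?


Word: "weew"
Reversed: "weew"
Forward == Backward? weew == weew
Palindrome = Yes


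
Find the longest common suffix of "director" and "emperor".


Word 1: "director"
Word 2: "emperor"
Comparing from end:
  Pos -1: 'r' == 'r'
  Pos -2: 'o' == 'o'
  Pos -3: 't' != 'r' (stop)
LCS = "or" (length 2)


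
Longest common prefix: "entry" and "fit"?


Word 1: "entry"
Word 2: "fit"
Comparing from start:
  Pos 0: 'e' != 'f' (stop)
LCP = "" (length 0)


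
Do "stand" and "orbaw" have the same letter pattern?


Pattern of "stand": [0, 1, 2, 3, 4]
Pattern of "orbaw": [0, 1, 2, 3, 4]
Patterns match
Same pattern = Yes


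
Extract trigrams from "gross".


Word: "gross" (length 5)
Number of trigrams = 5 - 3 + 1 = 3
  Position 0: "gro"
  Position 1: "ros"
  Position 2: "oss"
Trigrams = "gro", "ros", "oss"


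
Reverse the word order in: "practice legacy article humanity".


Original: "practice legacy article humanity"
Words (1..n): practice | legacy | article | humanity
Reversed (n..1): humanity | article | legacy | practice
Result = "humanity article legacy practice"


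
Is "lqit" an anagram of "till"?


Word 1: "till" → sorted: illt
Word 2: "lqit" → sorted: ilqt
Same letters? illt != ilqt
Anagram = No


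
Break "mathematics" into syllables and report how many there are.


Word: "mathematics"
Syllable breakdown: math | e | mat | ics
Counting: 4 parts
= 4 syllables


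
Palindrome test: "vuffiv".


Word: "vuffiv"
Reversed: "viffuv"
Forward == Backward? vuffiv != viffuv
Palindrome = No


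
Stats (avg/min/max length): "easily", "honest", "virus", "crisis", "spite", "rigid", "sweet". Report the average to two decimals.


Lengths: "easily"=6, "honest"=6, "virus"=5, "crisis"=6, "spite"=5, "rigid"=5, "sweet"=5
Sum = 38, Count = 7
Average = 38/7 = 5.43
= avg=5.43, min=5, max=6
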